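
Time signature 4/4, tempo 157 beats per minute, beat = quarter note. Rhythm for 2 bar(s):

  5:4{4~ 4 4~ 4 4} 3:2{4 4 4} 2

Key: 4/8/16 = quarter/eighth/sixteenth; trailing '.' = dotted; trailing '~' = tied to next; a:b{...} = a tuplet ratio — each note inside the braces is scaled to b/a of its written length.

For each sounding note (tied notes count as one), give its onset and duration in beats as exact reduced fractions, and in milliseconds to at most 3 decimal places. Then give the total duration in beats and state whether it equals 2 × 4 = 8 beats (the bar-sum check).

1) 0.0ms=0b +611.465ms=8/5b
2) 611.465ms=8/5b +611.465ms=8/5b
3) 1222.93ms=16/5b +305.732ms=4/5b
4) 1528.662ms=4b +254.777ms=2/3b
5) 1783.439ms=14/3b +254.777ms=2/3b
6) 2038.217ms=16/3b +254.777ms=2/3b
7) 2292.994ms=6b +764.331ms=2b
Σ=8b of 8 (157bpm 4/4) — PASS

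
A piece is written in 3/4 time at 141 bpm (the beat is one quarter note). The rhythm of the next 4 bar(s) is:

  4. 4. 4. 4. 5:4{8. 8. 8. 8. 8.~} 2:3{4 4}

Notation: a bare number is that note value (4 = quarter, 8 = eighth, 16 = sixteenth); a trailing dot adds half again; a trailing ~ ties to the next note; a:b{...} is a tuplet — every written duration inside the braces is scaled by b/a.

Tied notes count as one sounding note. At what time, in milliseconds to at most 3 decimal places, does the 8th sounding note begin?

note 8 onset = 39/5b = 3319.149ms

1. 0.0ms @ 0 + 638.298ms (3/2)
2. 638.298ms @ 3/2 + 638.298ms (3/2)
3. 1276.596ms @ 3 + 638.298ms (3/2)
4. 1914.894ms @ 9/2 + 638.298ms (3/2)
5. 2553.191ms @ 6 + 255.319ms (3/5)
6. 2808.511ms @ 33/5 + 255.319ms (3/5)
7. 3063.83ms @ 36/5 + 255.319ms (3/5)
8. 3319.149ms @ 39/5 + 255.319ms (3/5)
9. 3574.468ms @ 42/5 + 893.617ms (21/10)
10. 4468.085ms @ 21/2 + 638.298ms (3/2)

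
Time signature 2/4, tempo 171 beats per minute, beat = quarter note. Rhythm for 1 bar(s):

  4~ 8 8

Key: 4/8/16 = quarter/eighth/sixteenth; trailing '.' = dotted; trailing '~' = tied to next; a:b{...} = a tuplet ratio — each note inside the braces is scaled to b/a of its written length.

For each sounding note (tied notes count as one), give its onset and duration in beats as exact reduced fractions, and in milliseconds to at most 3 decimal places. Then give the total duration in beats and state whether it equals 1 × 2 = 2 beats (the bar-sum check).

1) 0.0ms=0b +526.316ms=3/2b
2) 526.316ms=3/2b +175.439ms=1/2b
Σ=2b of 2 (171bpm 2/4) — PASS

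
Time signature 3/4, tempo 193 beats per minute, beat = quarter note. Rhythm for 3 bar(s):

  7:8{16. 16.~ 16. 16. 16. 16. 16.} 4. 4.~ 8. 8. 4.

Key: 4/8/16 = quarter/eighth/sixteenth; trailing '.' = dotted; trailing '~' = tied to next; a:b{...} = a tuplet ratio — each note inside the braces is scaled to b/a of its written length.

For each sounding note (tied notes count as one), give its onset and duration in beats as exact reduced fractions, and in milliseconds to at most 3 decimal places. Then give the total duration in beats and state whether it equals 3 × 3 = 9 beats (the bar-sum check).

1) 0.0ms=0b +133.235ms=3/7b
2) 133.235ms=3/7b +266.469ms=6/7b
3) 399.704ms=9/7b +133.235ms=3/7b
4) 532.939ms=12/7b +133.235ms=3/7b
5) 666.173ms=15/7b +133.235ms=3/7b
6) 799.408ms=18/7b +133.235ms=3/7b
7) 932.642ms=3b +466.321ms=3/2b
8) 1398.964ms=9/2b +699.482ms=9/4b
9) 2098.446ms=27/4b +233.161ms=3/4b
10) 2331.606ms=15/2b +466.321ms=3/2b
Σ=9b of 9 (193bpm 3/4) — PASS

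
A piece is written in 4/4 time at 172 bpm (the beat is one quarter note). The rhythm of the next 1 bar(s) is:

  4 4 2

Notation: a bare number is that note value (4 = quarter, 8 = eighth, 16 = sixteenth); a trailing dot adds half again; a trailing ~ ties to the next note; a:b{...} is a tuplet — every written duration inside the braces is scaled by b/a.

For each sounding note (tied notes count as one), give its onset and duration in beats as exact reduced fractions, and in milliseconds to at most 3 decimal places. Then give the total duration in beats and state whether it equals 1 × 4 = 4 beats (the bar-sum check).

1) 0.0ms=0b +348.837ms=1b
2) 348.837ms=1b +348.837ms=1b
3) 697.674ms=2b +697.674ms=2b
Σ=4b of 4 (172bpm 4/4) — PASS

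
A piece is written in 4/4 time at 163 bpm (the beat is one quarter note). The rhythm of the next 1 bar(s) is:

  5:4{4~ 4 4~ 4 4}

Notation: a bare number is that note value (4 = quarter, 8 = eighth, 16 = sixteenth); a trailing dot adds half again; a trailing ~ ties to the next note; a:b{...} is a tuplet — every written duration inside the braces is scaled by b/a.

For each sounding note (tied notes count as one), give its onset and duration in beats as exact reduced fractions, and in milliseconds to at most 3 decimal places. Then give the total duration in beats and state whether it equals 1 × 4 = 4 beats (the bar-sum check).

1) 0.0ms=0b +588.957ms=8/5b
2) 588.957ms=8/5b +588.957ms=8/5b
3) 1177.914ms=16/5b +294.479ms=4/5b
Σ=4b of 4 (163bpm 4/4) — PASS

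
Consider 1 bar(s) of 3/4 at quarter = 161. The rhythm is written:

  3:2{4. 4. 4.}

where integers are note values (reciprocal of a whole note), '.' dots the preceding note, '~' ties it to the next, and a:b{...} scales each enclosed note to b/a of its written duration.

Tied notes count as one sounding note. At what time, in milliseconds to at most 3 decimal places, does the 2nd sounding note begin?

note 2 onset = 1b = 372.671ms

1. 0.0ms @ 0 + 372.671ms (1)
2. 372.671ms @ 1 + 372.671ms (1)
3. 745.342ms @ 2 + 372.671ms (1)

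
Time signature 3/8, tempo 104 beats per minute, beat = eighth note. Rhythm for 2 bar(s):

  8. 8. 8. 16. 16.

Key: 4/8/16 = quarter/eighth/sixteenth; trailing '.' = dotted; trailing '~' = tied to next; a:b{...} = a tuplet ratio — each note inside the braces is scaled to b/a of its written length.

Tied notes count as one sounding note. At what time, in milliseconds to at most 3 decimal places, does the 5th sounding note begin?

note 5 onset = 21/4b = 3028.846ms

1. 0.0ms @ 0 + 865.385ms (3/2)
2. 865.385ms @ 3/2 + 865.385ms (3/2)
3. 1730.769ms @ 3 + 865.385ms (3/2)
4. 2596.154ms @ 9/2 + 432.692ms (3/4)
5. 3028.846ms @ 21/4 + 432.692ms (3/4)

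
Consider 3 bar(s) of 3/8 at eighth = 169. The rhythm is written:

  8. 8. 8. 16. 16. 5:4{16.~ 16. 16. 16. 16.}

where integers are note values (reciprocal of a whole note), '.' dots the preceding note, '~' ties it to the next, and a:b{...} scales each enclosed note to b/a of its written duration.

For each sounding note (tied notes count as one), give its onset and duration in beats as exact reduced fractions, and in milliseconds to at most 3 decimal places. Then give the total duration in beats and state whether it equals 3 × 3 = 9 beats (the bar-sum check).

1) 0.0ms=0b +532.544ms=3/2b
2) 532.544ms=3/2b +532.544ms=3/2b
3) 1065.089ms=3b +532.544ms=3/2b
4) 1597.633ms=9/2b +266.272ms=3/4b
5) 1863.905ms=21/4b +266.272ms=3/4b
6) 2130.178ms=6b +426.036ms=6/5b
7) 2556.213ms=36/5b +213.018ms=3/5b
8) 2769.231ms=39/5b +213.018ms=3/5b
9) 2982.249ms=42/5b +213.018ms=3/5b
Σ=9b of 9 (169bpm 3/8) — PASS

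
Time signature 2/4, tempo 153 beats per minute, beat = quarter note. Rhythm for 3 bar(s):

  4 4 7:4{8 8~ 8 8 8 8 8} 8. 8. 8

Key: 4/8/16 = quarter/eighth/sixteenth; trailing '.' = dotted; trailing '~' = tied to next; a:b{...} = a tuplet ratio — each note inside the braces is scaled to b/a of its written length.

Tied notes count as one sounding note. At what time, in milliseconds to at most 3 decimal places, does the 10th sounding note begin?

note 10 onset = 19/4b = 1862.745ms

1. 0.0ms @ 0 + 392.157ms (1)
2. 392.157ms @ 1 + 392.157ms (1)
3. 784.314ms @ 2 + 112.045ms (2/7)
4. 896.359ms @ 16/7 + 224.09ms (4/7)
5. 1120.448ms @ 20/7 + 112.045ms (2/7)
6. 1232.493ms @ 22/7 + 112.045ms (2/7)
7. 1344.538ms @ 24/7 + 112.045ms (2/7)
8. 1456.583ms @ 26/7 + 112.045ms (2/7)
9. 1568.627ms @ 4 + 294.118ms (3/4)
10. 1862.745ms @ 19/4 + 294.118ms (3/4)
11. 2156.863ms @ 11/2 + 196.078ms (1/2)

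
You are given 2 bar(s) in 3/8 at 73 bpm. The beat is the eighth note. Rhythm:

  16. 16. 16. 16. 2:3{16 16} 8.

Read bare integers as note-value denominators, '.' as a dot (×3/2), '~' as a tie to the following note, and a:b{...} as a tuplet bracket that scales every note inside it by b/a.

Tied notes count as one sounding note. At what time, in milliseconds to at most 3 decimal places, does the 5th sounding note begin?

1. 0.0ms @ 0 + 616.438ms (3/4)
2. 616.438ms @ 3/4 + 616.438ms (3/4)
3. 1232.877ms @ 3/2 + 616.438ms (3/4)
4. 1849.315ms @ 9/4 + 616.438ms (3/4)
5. 2465.753ms @ 3 + 616.438ms (3/4)
6. 3082.192ms @ 15/4 + 616.438ms (3/4)
7. 3698.63ms @ 9/2 + 1232.877ms (3/2)

note 5 onset = 3b = 2465.753ms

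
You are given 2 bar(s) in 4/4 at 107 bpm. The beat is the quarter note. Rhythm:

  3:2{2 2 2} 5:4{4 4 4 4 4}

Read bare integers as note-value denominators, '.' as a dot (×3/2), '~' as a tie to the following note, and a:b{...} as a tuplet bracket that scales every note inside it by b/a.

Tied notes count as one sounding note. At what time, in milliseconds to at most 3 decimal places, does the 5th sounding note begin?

1. 0.0ms @ 0 + 747.664ms (4/3)
2. 747.664ms @ 4/3 + 747.664ms (4/3)
3. 1495.327ms @ 8/3 + 747.664ms (4/3)
4. 2242.991ms @ 4 + 448.598ms (4/5)
5. 2691.589ms @ 24/5 + 448.598ms (4/5)
6. 3140.187ms @ 28/5 + 448.598ms (4/5)
7. 3588.785ms @ 32/5 + 448.598ms (4/5)
8. 4037.383ms @ 36/5 + 448.598ms (4/5)

note 5 onset = 24/5b = 2691.589ms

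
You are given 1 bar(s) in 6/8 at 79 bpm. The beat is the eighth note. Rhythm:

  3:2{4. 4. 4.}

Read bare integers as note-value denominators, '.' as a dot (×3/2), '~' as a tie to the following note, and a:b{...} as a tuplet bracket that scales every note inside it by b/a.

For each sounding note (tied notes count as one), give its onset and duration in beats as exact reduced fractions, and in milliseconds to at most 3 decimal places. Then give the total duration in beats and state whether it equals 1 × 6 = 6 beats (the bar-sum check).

1) 0.0ms=0b +1518.987ms=2b
2) 1518.987ms=2b +1518.987ms=2b
3) 3037.975ms=4b +1518.987ms=2b
Σ=6b of 6 (79bpm 6/8) — PASS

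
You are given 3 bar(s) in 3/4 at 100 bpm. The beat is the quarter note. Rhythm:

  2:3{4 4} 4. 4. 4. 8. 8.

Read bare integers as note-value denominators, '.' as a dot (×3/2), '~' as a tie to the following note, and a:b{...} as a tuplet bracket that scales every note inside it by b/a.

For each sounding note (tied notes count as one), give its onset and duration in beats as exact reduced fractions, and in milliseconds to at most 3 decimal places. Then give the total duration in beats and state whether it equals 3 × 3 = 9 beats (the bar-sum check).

1) 0.0ms=0b +900.0ms=3/2b
2) 900.0ms=3/2b +900.0ms=3/2b
3) 1800.0ms=3b +900.0ms=3/2b
4) 2700.0ms=9/2b +900.0ms=3/2b
5) 3600.0ms=6b +900.0ms=3/2b
6) 4500.0ms=15/2b +450.0ms=3/4b
7) 4950.0ms=33/4b +450.0ms=3/4b
Σ=9b of 9 (100bpm 3/4) — PASS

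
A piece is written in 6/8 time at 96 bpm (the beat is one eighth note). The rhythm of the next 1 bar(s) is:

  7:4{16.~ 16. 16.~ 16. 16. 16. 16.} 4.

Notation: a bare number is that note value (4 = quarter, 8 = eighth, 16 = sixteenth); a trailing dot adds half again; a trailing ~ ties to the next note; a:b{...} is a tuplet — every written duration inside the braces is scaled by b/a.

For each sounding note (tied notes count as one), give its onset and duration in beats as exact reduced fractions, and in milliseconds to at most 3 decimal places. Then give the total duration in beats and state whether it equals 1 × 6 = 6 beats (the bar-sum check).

1) 0.0ms=0b +535.714ms=6/7b
2) 535.714ms=6/7b +535.714ms=6/7b
3) 1071.429ms=12/7b +267.857ms=3/7b
4) 1339.286ms=15/7b +267.857ms=3/7b
5) 1607.143ms=18/7b +267.857ms=3/7b
6) 1875.0ms=3b +1875.0ms=3b
Σ=6b of 6 (96bpm 6/8) — PASS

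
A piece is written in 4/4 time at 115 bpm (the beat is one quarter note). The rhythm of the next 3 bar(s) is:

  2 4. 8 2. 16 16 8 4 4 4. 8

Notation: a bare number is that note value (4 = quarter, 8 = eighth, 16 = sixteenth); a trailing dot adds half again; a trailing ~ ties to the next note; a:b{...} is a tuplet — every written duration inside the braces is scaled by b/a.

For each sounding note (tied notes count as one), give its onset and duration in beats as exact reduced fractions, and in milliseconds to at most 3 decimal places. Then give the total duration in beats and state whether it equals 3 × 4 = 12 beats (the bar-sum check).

1) 0.0ms=0b +1043.478ms=2b
2) 1043.478ms=2b +782.609ms=3/2b
3) 1826.087ms=7/2b +260.87ms=1/2b
4) 2086.957ms=4b +1565.217ms=3b
5) 3652.174ms=7b +130.435ms=1/4b
6) 3782.609ms=29/4b +130.435ms=1/4b
7) 3913.043ms=15/2b +260.87ms=1/2b
8) 4173.913ms=8b +521.739ms=1b
9) 4695.652ms=9b +521.739ms=1b
10) 5217.391ms=10b +782.609ms=3/2b
11) 6000.0ms=23/2b +260.87ms=1/2b
Σ=12b of 12 (115bpm 4/4) — PASS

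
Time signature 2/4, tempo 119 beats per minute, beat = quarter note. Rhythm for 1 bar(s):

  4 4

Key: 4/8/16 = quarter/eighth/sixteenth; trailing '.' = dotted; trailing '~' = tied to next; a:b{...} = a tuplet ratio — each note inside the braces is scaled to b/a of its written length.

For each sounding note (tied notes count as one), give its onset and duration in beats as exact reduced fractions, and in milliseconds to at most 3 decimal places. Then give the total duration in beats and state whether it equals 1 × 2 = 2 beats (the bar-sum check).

1) 0.0ms=0b +504.202ms=1b
2) 504.202ms=1b +504.202ms=1b
Σ=2b of 2 (119bpm 2/4) — PASS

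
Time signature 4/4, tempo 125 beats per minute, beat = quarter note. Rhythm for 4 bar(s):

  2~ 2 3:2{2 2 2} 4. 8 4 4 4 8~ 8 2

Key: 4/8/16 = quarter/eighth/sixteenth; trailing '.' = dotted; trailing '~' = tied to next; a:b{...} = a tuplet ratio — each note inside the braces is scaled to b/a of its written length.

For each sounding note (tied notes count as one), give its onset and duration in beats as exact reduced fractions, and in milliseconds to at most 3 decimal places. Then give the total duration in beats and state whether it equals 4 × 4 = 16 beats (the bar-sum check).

1) 0.0ms=0b +1920.0ms=4b
2) 1920.0ms=4b +640.0ms=4/3b
3) 2560.0ms=16/3b +640.0ms=4/3b
4) 3200.0ms=20/3b +640.0ms=4/3b
5) 3840.0ms=8b +720.0ms=3/2b
6) 4560.0ms=19/2b +240.0ms=1/2b
7) 4800.0ms=10b +480.0ms=1b
8) 5280.0ms=11b +480.0ms=1b
9) 5760.0ms=12b +480.0ms=1b
10) 6240.0ms=13b +480.0ms=1b
11) 6720.0ms=14b +960.0ms=2b
Σ=16b of 16 (125bpm 4/4) — PASS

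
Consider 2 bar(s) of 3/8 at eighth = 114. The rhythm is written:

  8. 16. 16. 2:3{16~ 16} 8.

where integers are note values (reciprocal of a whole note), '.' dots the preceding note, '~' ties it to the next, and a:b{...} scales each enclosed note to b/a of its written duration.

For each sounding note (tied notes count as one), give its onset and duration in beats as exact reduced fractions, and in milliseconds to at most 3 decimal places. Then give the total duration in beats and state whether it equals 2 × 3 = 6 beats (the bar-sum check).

1) 0.0ms=0b +789.474ms=3/2b
2) 789.474ms=3/2b +394.737ms=3/4b
3) 1184.211ms=9/4b +394.737ms=3/4b
4) 1578.947ms=3b +789.474ms=3/2b
5) 2368.421ms=9/2b +789.474ms=3/2b
Σ=6b of 6 (114bpm 3/8) — PASS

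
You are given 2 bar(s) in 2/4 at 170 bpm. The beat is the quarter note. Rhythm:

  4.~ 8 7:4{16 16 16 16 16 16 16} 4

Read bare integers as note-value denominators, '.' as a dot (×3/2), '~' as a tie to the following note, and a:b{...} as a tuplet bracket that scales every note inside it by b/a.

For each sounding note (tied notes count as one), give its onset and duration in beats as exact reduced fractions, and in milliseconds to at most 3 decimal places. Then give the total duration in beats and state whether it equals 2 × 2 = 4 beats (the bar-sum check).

1) 0.0ms=0b +705.882ms=2b
2) 705.882ms=2b +50.42ms=1/7b
3) 756.303ms=15/7b +50.42ms=1/7b
4) 806.723ms=16/7b +50.42ms=1/7b
5) 857.143ms=17/7b +50.42ms=1/7b
6) 907.563ms=18/7b +50.42ms=1/7b
7) 957.983ms=19/7b +50.42ms=1/7b
8) 1008.403ms=20/7b +50.42ms=1/7b
9) 1058.824ms=3b +352.941ms=1b
Σ=4b of 4 (170bpm 2/4) — PASS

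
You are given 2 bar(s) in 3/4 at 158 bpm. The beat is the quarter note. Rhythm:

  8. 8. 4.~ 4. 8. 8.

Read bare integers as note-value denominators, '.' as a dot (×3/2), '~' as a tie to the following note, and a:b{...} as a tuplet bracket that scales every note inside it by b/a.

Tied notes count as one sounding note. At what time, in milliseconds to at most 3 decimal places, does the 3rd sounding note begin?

1. 0.0ms @ 0 + 284.81ms (3/4)
2. 284.81ms @ 3/4 + 284.81ms (3/4)
3. 569.62ms @ 3/2 + 1139.241ms (3)
4. 1708.861ms @ 9/2 + 284.81ms (3/4)
5. 1993.671ms @ 21/4 + 284.81ms (3/4)

note 3 onset = 3/2b = 569.62ms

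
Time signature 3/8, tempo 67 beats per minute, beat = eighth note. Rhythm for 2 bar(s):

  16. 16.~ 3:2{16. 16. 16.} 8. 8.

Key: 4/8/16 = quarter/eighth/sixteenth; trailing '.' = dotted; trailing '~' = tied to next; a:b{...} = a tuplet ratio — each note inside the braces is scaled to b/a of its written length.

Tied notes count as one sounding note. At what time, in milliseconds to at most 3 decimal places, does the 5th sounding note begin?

note 5 onset = 3b = 2686.567ms

1. 0.0ms @ 0 + 671.642ms (3/4)
2. 671.642ms @ 3/4 + 1119.403ms (5/4)
3. 1791.045ms @ 2 + 447.761ms (1/2)
4. 2238.806ms @ 5/2 + 447.761ms (1/2)
5. 2686.567ms @ 3 + 1343.284ms (3/2)
6. 4029.851ms @ 9/2 + 1343.284ms (3/2)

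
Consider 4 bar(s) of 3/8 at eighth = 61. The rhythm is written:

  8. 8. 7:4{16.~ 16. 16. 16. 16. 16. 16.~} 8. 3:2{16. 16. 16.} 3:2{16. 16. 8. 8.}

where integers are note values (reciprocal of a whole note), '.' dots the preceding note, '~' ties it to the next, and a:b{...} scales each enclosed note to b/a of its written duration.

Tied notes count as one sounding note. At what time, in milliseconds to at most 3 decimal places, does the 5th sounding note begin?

note 5 onset = 30/7b = 4215.457ms

1. 0.0ms @ 0 + 1475.41ms (3/2)
2. 1475.41ms @ 3/2 + 1475.41ms (3/2)
3. 2950.82ms @ 3 + 843.091ms (6/7)
4. 3793.911ms @ 27/7 + 421.546ms (3/7)
5. 4215.457ms @ 30/7 + 421.546ms (3/7)
6. 4637.002ms @ 33/7 + 421.546ms (3/7)
7. 5058.548ms @ 36/7 + 421.546ms (3/7)
8. 5480.094ms @ 39/7 + 1896.956ms (27/14)
9. 7377.049ms @ 15/2 + 491.803ms (1/2)
10. 7868.852ms @ 8 + 491.803ms (1/2)
11. 8360.656ms @ 17/2 + 491.803ms (1/2)
12. 8852.459ms @ 9 + 491.803ms (1/2)
13. 9344.262ms @ 19/2 + 491.803ms (1/2)
14. 9836.066ms @ 10 + 983.607ms (1)
15. 10819.672ms @ 11 + 983.607ms (1)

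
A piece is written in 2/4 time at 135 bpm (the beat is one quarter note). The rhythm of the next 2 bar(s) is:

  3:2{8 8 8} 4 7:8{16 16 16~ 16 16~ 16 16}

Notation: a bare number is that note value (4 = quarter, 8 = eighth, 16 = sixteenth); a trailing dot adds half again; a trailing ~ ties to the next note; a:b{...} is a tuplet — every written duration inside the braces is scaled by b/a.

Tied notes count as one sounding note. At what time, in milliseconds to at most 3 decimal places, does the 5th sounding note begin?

note 5 onset = 2b = 888.889ms

1. 0.0ms @ 0 + 148.148ms (1/3)
2. 148.148ms @ 1/3 + 148.148ms (1/3)
3. 296.296ms @ 2/3 + 148.148ms (1/3)
4. 444.444ms @ 1 + 444.444ms (1)
5. 888.889ms @ 2 + 126.984ms (2/7)
6. 1015.873ms @ 16/7 + 126.984ms (2/7)
7. 1142.857ms @ 18/7 + 253.968ms (4/7)
8. 1396.825ms @ 22/7 + 253.968ms (4/7)
9. 1650.794ms @ 26/7 + 126.984ms (2/7)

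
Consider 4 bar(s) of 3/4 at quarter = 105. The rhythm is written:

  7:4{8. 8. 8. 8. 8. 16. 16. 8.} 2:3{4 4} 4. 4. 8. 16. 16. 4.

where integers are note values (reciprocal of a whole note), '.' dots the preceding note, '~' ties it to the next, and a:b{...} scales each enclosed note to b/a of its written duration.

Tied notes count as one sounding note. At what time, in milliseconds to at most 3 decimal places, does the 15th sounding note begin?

note 15 onset = 81/8b = 5785.714ms

1. 0.0ms @ 0 + 244.898ms (3/7)
2. 244.898ms @ 3/7 + 244.898ms (3/7)
3. 489.796ms @ 6/7 + 244.898ms (3/7)
4. 734.694ms @ 9/7 + 244.898ms (3/7)
5. 979.592ms @ 12/7 + 244.898ms (3/7)
6. 1224.49ms @ 15/7 + 122.449ms (3/14)
7. 1346.939ms @ 33/14 + 122.449ms (3/14)
8. 1469.388ms @ 18/7 + 244.898ms (3/7)
9. 1714.286ms @ 3 + 857.143ms (3/2)
10. 2571.429ms @ 9/2 + 857.143ms (3/2)
11. 3428.571ms @ 6 + 857.143ms (3/2)
12. 4285.714ms @ 15/2 + 857.143ms (3/2)
13. 5142.857ms @ 9 + 428.571ms (3/4)
14. 5571.429ms @ 39/4 + 214.286ms (3/8)
15. 5785.714ms @ 81/8 + 214.286ms (3/8)
16. 6000.0ms @ 21/2 + 857.143ms (3/2)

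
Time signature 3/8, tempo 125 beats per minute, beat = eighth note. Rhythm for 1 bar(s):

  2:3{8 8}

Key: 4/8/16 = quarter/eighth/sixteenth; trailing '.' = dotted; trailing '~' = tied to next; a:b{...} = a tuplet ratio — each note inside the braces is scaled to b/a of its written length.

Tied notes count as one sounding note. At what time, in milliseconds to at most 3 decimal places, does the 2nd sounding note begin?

note 2 onset = 3/2b = 720.0ms

1. 0.0ms @ 0 + 720.0ms (3/2)
2. 720.0ms @ 3/2 + 720.0ms (3/2)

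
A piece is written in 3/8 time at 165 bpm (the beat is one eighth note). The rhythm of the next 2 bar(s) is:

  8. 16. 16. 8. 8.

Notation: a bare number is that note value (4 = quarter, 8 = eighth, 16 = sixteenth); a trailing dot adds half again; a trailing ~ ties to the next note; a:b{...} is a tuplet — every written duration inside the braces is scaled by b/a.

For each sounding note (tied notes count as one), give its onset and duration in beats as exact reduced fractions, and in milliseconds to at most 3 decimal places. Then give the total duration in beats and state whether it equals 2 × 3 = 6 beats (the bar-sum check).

1) 0.0ms=0b +545.455ms=3/2b
2) 545.455ms=3/2b +272.727ms=3/4b
3) 818.182ms=9/4b +272.727ms=3/4b
4) 1090.909ms=3b +545.455ms=3/2b
5) 1636.364ms=9/2b +545.455ms=3/2b
Σ=6b of 6 (165bpm 3/8) — PASS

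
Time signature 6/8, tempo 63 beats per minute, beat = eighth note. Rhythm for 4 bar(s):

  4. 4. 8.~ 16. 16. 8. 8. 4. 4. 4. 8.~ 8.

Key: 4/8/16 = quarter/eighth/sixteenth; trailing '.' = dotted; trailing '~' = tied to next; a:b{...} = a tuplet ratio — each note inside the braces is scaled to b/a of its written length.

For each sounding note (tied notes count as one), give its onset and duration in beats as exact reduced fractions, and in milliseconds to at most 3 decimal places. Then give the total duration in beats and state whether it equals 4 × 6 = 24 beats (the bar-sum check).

1) 0.0ms=0b +2857.143ms=3b
2) 2857.143ms=3b +2857.143ms=3b
3) 5714.286ms=6b +2142.857ms=9/4b
4) 7857.143ms=33/4b +714.286ms=3/4b
5) 8571.429ms=9b +1428.571ms=3/2b
6) 10000.0ms=21/2b +1428.571ms=3/2b
7) 11428.571ms=12b +2857.143ms=3b
8) 14285.714ms=15b +2857.143ms=3b
9) 17142.857ms=18b +2857.143ms=3b
10) 20000.0ms=21b +2857.143ms=3b
Σ=24b of 24 (63bpm 6/8) — PASS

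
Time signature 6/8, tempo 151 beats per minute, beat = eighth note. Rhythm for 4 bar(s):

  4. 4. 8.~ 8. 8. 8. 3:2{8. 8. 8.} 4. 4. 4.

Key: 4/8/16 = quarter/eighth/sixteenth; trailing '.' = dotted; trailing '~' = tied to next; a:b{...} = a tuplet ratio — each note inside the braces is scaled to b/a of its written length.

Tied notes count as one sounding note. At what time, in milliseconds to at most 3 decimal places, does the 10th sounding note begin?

1. 0.0ms @ 0 + 1192.053ms (3)
2. 1192.053ms @ 3 + 1192.053ms (3)
3. 2384.106ms @ 6 + 1192.053ms (3)
4. 3576.159ms @ 9 + 596.026ms (3/2)
5. 4172.185ms @ 21/2 + 596.026ms (3/2)
6. 4768.212ms @ 12 + 397.351ms (1)
7. 5165.563ms @ 13 + 397.351ms (1)
8. 5562.914ms @ 14 + 397.351ms (1)
9. 5960.265ms @ 15 + 1192.053ms (3)
10. 7152.318ms @ 18 + 1192.053ms (3)
11. 8344.371ms @ 21 + 1192.053ms (3)

note 10 onset = 18b = 7152.318ms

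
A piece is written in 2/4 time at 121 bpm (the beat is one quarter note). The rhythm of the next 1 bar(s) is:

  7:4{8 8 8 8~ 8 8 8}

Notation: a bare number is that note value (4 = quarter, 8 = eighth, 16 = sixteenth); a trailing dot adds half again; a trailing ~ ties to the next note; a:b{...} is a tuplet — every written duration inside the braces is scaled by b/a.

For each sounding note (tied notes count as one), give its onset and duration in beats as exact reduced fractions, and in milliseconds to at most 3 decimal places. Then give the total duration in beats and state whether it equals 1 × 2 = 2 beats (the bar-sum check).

1) 0.0ms=0b +141.677ms=2/7b
2) 141.677ms=2/7b +141.677ms=2/7b
3) 283.353ms=4/7b +141.677ms=2/7b
4) 425.03ms=6/7b +283.353ms=4/7b
5) 708.383ms=10/7b +141.677ms=2/7b
6) 850.059ms=12/7b +141.677ms=2/7b
Σ=2b of 2 (121bpm 2/4) — PASS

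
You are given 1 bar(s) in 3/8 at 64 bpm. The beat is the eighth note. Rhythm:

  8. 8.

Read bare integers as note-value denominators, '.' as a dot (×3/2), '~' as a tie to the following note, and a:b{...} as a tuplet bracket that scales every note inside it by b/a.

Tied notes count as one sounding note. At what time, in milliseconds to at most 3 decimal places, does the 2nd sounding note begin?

note 2 onset = 3/2b = 1406.25ms

1. 0.0ms @ 0 + 1406.25ms (3/2)
2. 1406.25ms @ 3/2 + 1406.25ms (3/2)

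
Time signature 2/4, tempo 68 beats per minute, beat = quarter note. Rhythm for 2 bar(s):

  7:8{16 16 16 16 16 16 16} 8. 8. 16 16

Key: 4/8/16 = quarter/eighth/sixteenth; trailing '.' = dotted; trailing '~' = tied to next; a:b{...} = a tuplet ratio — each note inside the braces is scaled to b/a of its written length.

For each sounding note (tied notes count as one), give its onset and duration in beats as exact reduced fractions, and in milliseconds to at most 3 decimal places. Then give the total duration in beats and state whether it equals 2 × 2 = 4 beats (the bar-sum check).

1) 0.0ms=0b +252.101ms=2/7b
2) 252.101ms=2/7b +252.101ms=2/7b
3) 504.202ms=4/7b +252.101ms=2/7b
4) 756.303ms=6/7b +252.101ms=2/7b
5) 1008.403ms=8/7b +252.101ms=2/7b
6) 1260.504ms=10/7b +252.101ms=2/7b
7) 1512.605ms=12/7b +252.101ms=2/7b
8) 1764.706ms=2b +661.765ms=3/4b
9) 2426.471ms=11/4b +661.765ms=3/4b
10) 3088.235ms=7/2b +220.588ms=1/4b
11) 3308.824ms=15/4b +220.588ms=1/4b
Σ=4b of 4 (68bpm 2/4) — PASS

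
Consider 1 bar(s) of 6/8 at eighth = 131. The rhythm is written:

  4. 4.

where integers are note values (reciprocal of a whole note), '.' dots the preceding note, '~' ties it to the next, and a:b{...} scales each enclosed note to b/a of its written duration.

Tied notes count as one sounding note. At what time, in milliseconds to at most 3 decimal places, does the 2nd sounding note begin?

note 2 onset = 3b = 1374.046ms

1. 0.0ms @ 0 + 1374.046ms (3)
2. 1374.046ms @ 3 + 1374.046ms (3)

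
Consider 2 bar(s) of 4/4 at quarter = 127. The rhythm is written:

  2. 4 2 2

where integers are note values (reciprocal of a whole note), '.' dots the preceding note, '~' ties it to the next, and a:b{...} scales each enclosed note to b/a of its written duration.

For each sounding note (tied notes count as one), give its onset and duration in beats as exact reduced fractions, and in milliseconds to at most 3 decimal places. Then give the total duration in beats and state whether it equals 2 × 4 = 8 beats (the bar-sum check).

1) 0.0ms=0b +1417.323ms=3b
2) 1417.323ms=3b +472.441ms=1b
3) 1889.764ms=4b +944.882ms=2b
4) 2834.646ms=6b +944.882ms=2b
Σ=8b of 8 (127bpm 4/4) — PASS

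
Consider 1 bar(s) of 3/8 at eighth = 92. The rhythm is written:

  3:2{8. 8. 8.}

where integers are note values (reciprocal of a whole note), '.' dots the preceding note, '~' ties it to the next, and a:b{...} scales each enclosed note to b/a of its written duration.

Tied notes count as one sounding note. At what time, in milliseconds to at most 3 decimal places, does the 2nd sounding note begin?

1. 0.0ms @ 0 + 652.174ms (1)
2. 652.174ms @ 1 + 652.174ms (1)
3. 1304.348ms @ 2 + 652.174ms (1)

note 2 onset = 1b = 652.174ms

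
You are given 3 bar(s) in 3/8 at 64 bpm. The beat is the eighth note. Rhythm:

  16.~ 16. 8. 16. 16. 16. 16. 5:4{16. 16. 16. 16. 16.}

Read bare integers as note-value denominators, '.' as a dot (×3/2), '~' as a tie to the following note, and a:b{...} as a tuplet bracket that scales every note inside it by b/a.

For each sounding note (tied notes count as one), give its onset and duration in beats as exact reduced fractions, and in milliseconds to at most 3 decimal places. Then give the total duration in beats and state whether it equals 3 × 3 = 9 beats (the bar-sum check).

1) 0.0ms=0b +1406.25ms=3/2b
2) 1406.25ms=3/2b +1406.25ms=3/2b
3) 2812.5ms=3b +703.125ms=3/4b
4) 3515.625ms=15/4b +703.125ms=3/4b
5) 4218.75ms=9/2b +703.125ms=3/4b
6) 4921.875ms=21/4b +703.125ms=3/4b
7) 5625.0ms=6b +562.5ms=3/5b
8) 6187.5ms=33/5b +562.5ms=3/5b
9) 6750.0ms=36/5b +562.5ms=3/5b
10) 7312.5ms=39/5b +562.5ms=3/5b
11) 7875.0ms=42/5b +562.5ms=3/5b
Σ=9b of 9 (64bpm 3/8) — PASS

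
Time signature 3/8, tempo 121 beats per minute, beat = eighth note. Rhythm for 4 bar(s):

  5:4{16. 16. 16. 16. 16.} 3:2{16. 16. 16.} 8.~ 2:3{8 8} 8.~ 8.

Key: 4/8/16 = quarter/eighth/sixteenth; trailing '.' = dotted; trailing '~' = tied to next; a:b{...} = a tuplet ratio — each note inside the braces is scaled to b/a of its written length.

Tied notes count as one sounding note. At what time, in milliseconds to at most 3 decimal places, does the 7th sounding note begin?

note 7 onset = 7/2b = 1735.537ms

1. 0.0ms @ 0 + 297.521ms (3/5)
2. 297.521ms @ 3/5 + 297.521ms (3/5)
3. 595.041ms @ 6/5 + 297.521ms (3/5)
4. 892.562ms @ 9/5 + 297.521ms (3/5)
5. 1190.083ms @ 12/5 + 297.521ms (3/5)
6. 1487.603ms @ 3 + 247.934ms (1/2)
7. 1735.537ms @ 7/2 + 247.934ms (1/2)
8. 1983.471ms @ 4 + 247.934ms (1/2)
9. 2231.405ms @ 9/2 + 1487.603ms (3)
10. 3719.008ms @ 15/2 + 743.802ms (3/2)
11. 4462.81ms @ 9 + 1487.603ms (3)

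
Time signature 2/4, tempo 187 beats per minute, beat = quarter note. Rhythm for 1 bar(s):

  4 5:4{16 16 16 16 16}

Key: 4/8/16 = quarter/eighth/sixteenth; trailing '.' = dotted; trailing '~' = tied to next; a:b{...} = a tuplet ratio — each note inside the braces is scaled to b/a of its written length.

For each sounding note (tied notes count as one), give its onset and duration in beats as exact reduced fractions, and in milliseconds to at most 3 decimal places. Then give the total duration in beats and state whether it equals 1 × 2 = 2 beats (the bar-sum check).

1) 0.0ms=0b +320.856ms=1b
2) 320.856ms=1b +64.171ms=1/5b
3) 385.027ms=6/5b +64.171ms=1/5b
4) 449.198ms=7/5b +64.171ms=1/5b
5) 513.369ms=8/5b +64.171ms=1/5b
6) 577.54ms=9/5b +64.171ms=1/5b
Σ=2b of 2 (187bpm 2/4) — PASS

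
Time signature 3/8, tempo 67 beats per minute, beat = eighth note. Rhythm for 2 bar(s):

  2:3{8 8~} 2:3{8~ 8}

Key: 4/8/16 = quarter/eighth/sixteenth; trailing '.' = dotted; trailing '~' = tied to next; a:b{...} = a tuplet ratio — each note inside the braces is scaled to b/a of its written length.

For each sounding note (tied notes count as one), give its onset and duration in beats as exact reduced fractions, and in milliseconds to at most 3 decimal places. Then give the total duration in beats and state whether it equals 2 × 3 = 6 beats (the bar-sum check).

1) 0.0ms=0b +1343.284ms=3/2b
2) 1343.284ms=3/2b +4029.851ms=9/2b
Σ=6b of 6 (67bpm 3/8) — PASS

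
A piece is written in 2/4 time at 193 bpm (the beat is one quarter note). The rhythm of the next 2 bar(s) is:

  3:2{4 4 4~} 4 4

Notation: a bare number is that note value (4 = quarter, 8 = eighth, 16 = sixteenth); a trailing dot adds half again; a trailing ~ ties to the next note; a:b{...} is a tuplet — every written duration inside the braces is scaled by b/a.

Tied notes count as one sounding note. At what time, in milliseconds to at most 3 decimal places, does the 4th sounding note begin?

note 4 onset = 3b = 932.642ms

1. 0.0ms @ 0 + 207.254ms (2/3)
2. 207.254ms @ 2/3 + 207.254ms (2/3)
3. 414.508ms @ 4/3 + 518.135ms (5/3)
4. 932.642ms @ 3 + 310.881ms (1)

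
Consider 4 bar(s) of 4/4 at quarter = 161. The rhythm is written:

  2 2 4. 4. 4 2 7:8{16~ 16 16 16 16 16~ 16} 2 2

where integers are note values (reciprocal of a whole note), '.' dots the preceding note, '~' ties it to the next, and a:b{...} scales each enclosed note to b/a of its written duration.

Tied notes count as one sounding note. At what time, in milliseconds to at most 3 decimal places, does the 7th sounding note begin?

1. 0.0ms @ 0 + 745.342ms (2)
2. 745.342ms @ 2 + 745.342ms (2)
3. 1490.683ms @ 4 + 559.006ms (3/2)
4. 2049.689ms @ 11/2 + 559.006ms (3/2)
5. 2608.696ms @ 7 + 372.671ms (1)
6. 2981.366ms @ 8 + 745.342ms (2)
7. 3726.708ms @ 10 + 212.955ms (4/7)
8. 3939.663ms @ 74/7 + 106.477ms (2/7)
9. 4046.14ms @ 76/7 + 106.477ms (2/7)
10. 4152.618ms @ 78/7 + 106.477ms (2/7)
11. 4259.095ms @ 80/7 + 212.955ms (4/7)
12. 4472.05ms @ 12 + 745.342ms (2)
13. 5217.391ms @ 14 + 745.342ms (2)

note 7 onset = 10b = 3726.708ms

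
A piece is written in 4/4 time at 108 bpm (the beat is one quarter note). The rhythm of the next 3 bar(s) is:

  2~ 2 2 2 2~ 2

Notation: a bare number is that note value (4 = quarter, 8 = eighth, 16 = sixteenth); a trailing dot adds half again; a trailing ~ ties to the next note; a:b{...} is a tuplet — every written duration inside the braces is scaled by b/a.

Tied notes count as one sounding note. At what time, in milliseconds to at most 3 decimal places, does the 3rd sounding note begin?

1. 0.0ms @ 0 + 2222.222ms (4)
2. 2222.222ms @ 4 + 1111.111ms (2)
3. 3333.333ms @ 6 + 1111.111ms (2)
4. 4444.444ms @ 8 + 2222.222ms (4)

note 3 onset = 6b = 3333.333ms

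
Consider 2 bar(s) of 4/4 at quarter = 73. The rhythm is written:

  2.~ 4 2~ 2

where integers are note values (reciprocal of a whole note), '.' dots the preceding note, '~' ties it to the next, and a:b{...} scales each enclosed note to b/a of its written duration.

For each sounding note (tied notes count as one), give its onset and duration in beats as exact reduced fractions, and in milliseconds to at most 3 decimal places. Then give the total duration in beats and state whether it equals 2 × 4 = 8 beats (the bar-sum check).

1) 0.0ms=0b +3287.671ms=4b
2) 3287.671ms=4b +3287.671ms=4b
Σ=8b of 8 (73bpm 4/4) — PASS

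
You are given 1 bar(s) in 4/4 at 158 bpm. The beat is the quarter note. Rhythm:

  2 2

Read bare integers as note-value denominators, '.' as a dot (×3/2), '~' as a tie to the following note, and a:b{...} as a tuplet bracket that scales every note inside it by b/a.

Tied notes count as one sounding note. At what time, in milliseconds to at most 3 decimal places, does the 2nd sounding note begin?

1. 0.0ms @ 0 + 759.494ms (2)
2. 759.494ms @ 2 + 759.494ms (2)

note 2 onset = 2b = 759.494ms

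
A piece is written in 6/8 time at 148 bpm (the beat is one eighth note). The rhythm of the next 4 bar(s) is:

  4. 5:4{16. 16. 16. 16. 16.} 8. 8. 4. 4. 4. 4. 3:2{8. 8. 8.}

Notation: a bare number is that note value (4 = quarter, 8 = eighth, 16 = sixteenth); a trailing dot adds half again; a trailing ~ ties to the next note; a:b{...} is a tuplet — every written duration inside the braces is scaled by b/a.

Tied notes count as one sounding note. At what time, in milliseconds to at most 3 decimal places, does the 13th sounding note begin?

1. 0.0ms @ 0 + 1216.216ms (3)
2. 1216.216ms @ 3 + 243.243ms (3/5)
3. 1459.459ms @ 18/5 + 243.243ms (3/5)
4. 1702.703ms @ 21/5 + 243.243ms (3/5)
5. 1945.946ms @ 24/5 + 243.243ms (3/5)
6. 2189.189ms @ 27/5 + 243.243ms (3/5)
7. 2432.432ms @ 6 + 608.108ms (3/2)
8. 3040.541ms @ 15/2 + 608.108ms (3/2)
9. 3648.649ms @ 9 + 1216.216ms (3)
10. 4864.865ms @ 12 + 1216.216ms (3)
11. 6081.081ms @ 15 + 1216.216ms (3)
12. 7297.297ms @ 18 + 1216.216ms (3)
13. 8513.514ms @ 21 + 405.405ms (1)
14. 8918.919ms @ 22 + 405.405ms (1)
15. 9324.324ms @ 23 + 405.405ms (1)

note 13 onset = 21b = 8513.514ms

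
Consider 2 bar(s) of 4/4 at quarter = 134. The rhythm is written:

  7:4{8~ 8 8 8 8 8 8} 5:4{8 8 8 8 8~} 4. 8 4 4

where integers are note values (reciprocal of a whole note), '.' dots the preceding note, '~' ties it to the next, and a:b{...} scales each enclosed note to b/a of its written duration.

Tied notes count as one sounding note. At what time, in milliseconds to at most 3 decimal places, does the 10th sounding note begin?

note 10 onset = 16/5b = 1432.836ms

1. 0.0ms @ 0 + 255.864ms (4/7)
2. 255.864ms @ 4/7 + 127.932ms (2/7)
3. 383.795ms @ 6/7 + 127.932ms (2/7)
4. 511.727ms @ 8/7 + 127.932ms (2/7)
5. 639.659ms @ 10/7 + 127.932ms (2/7)
6. 767.591ms @ 12/7 + 127.932ms (2/7)
7. 895.522ms @ 2 + 179.104ms (2/5)
8. 1074.627ms @ 12/5 + 179.104ms (2/5)
9. 1253.731ms @ 14/5 + 179.104ms (2/5)
10. 1432.836ms @ 16/5 + 179.104ms (2/5)
11. 1611.94ms @ 18/5 + 850.746ms (19/10)
12. 2462.687ms @ 11/2 + 223.881ms (1/2)
13. 2686.567ms @ 6 + 447.761ms (1)
14. 3134.328ms @ 7 + 447.761ms (1)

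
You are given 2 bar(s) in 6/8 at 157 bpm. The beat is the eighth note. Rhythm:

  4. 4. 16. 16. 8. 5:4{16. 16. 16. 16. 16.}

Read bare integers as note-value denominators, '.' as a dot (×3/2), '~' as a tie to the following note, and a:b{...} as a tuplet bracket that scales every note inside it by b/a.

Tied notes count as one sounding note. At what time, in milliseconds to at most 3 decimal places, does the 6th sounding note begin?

1. 0.0ms @ 0 + 1146.497ms (3)
2. 1146.497ms @ 3 + 1146.497ms (3)
3. 2292.994ms @ 6 + 286.624ms (3/4)
4. 2579.618ms @ 27/4 + 286.624ms (3/4)
5. 2866.242ms @ 15/2 + 573.248ms (3/2)
6. 3439.49ms @ 9 + 229.299ms (3/5)
7. 3668.79ms @ 48/5 + 229.299ms (3/5)
8. 3898.089ms @ 51/5 + 229.299ms (3/5)
9. 4127.389ms @ 54/5 + 229.299ms (3/5)
10. 4356.688ms @ 57/5 + 229.299ms (3/5)

note 6 onset = 9b = 3439.49ms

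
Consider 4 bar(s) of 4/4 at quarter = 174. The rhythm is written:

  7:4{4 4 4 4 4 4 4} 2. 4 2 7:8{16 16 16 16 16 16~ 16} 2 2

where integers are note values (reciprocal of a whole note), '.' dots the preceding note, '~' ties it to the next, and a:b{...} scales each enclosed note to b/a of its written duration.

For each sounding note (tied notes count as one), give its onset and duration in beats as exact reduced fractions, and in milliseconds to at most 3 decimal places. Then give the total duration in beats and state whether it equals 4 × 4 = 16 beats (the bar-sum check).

1) 0.0ms=0b +197.044ms=4/7b
2) 197.044ms=4/7b +197.044ms=4/7b
3) 394.089ms=8/7b +197.044ms=4/7b
4) 591.133ms=12/7b +197.044ms=4/7b
5) 788.177ms=16/7b +197.044ms=4/7b
6) 985.222ms=20/7b +197.044ms=4/7b
7) 1182.266ms=24/7b +197.044ms=4/7b
8) 1379.31ms=4b +1034.483ms=3b
9) 2413.793ms=7b +344.828ms=1b
10) 2758.621ms=8b +689.655ms=2b
11) 3448.276ms=10b +98.522ms=2/7b
12) 3546.798ms=72/7b +98.522ms=2/7b
13) 3645.32ms=74/7b +98.522ms=2/7b
14) 3743.842ms=76/7b +98.522ms=2/7b
15) 3842.365ms=78/7b +98.522ms=2/7b
16) 3940.887ms=80/7b +197.044ms=4/7b
17) 4137.931ms=12b +689.655ms=2b
18) 4827.586ms=14b +689.655ms=2b
Σ=16b of 16 (174bpm 4/4) — PASS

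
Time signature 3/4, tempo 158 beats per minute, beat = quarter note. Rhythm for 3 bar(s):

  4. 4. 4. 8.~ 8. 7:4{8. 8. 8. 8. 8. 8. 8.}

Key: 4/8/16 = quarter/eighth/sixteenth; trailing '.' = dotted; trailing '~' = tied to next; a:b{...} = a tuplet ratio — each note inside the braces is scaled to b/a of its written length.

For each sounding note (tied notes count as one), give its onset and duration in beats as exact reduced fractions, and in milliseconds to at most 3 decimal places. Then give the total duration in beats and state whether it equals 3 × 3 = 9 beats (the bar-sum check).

1) 0.0ms=0b +569.62ms=3/2b
2) 569.62ms=3/2b +569.62ms=3/2b
3) 1139.241ms=3b +569.62ms=3/2b
4) 1708.861ms=9/2b +569.62ms=3/2b
5) 2278.481ms=6b +162.749ms=3/7b
6) 2441.23ms=45/7b +162.749ms=3/7b
7) 2603.978ms=48/7b +162.749ms=3/7b
8) 2766.727ms=51/7b +162.749ms=3/7b
9) 2929.476ms=54/7b +162.749ms=3/7b
10) 3092.224ms=57/7b +162.749ms=3/7b
11) 3254.973ms=60/7b +162.749ms=3/7b
Σ=9b of 9 (158bpm 3/4) — PASS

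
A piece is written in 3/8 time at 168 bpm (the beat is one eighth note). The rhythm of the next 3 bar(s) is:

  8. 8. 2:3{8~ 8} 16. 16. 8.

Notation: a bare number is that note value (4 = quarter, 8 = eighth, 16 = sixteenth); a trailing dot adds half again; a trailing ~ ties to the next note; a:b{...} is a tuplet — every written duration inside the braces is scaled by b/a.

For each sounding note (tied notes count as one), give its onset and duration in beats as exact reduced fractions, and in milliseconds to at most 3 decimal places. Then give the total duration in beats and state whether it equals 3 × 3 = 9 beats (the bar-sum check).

1) 0.0ms=0b +535.714ms=3/2b
2) 535.714ms=3/2b +535.714ms=3/2b
3) 1071.429ms=3b +1071.429ms=3b
4) 2142.857ms=6b +267.857ms=3/4b
5) 2410.714ms=27/4b +267.857ms=3/4b
6) 2678.571ms=15/2b +535.714ms=3/2b
Σ=9b of 9 (168bpm 3/8) — PASS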